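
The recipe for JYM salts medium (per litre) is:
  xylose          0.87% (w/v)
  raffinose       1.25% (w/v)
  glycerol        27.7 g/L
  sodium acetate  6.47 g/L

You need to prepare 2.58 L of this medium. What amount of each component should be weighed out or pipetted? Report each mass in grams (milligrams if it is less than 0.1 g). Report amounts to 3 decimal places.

Working volume: 2.58 L.
xylose: 0.87% w/v = 8.7 g/L → 8.7 × 2.58 L = 22.446 g
raffinose: 1.25 g per 100 mL × 2580 mL ÷ 100 = 32.250 g
glycerol: 27.7 g/L × 2.58 L = 71.466 g
sodium acetate: 6.47 g/L × 2.58 L = 16.693 g

xylose 22.446 g; raffinose 32.250 g; glycerol 71.466 g; sodium acetate 16.693 g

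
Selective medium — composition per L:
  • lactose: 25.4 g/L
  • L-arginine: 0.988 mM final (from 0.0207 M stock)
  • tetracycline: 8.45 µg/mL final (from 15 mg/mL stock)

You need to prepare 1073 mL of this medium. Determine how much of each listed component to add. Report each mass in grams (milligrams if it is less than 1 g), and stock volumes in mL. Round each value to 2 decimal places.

lactose 27.25 g; L-arginine 51.21 mL; tetracycline 0.60 mL

Working volume: 1073 mL = 1.073 L.
lactose: 25.4 g/L × 1.073 L = 27.25 g
L-arginine: C1V1 = C2V2 → 0.988 mM × 1073 mL ÷ 20.7 mM = 51.21 mL
tetracycline: C1V1 = C2V2 → 8.45 µg/mL × 1073 mL ÷ 15000 µg/mL = 0.60 mL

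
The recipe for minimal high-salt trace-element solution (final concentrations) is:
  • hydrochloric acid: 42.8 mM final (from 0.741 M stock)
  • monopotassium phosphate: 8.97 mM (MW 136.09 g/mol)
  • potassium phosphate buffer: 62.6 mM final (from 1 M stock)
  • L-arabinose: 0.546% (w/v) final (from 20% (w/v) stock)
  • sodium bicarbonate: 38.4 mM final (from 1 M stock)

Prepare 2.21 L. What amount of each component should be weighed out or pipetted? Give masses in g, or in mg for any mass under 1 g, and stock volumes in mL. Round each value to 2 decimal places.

hydrochloric acid 127.65 mL; monopotassium phosphate 2.70 g; potassium phosphate buffer 138.35 mL; L-arabinose 60.33 mL; sodium bicarbonate 84.86 mL

Working volume: 2.21 L.
hydrochloric acid: C1V1 = C2V2 → 42.8 mM × 2210 mL ÷ 741 mM = 127.65 mL
monopotassium phosphate: 8.97 mmol/L × 136.09 g/mol × 2.21 L ÷ 1000 = 2.70 g
potassium phosphate buffer: V = C2·V2/C1 = 62.6 mM × 2210 mL ÷ 1000 mM = 138.35 mL
L-arabinose: C1V1 = C2V2 → 0.546% ÷ 20% × 2210 mL = 60.33 mL
sodium bicarbonate: V = C2·V2/C1 = 38.4 mM × 2210 mL ÷ 1000 mM = 84.86 mL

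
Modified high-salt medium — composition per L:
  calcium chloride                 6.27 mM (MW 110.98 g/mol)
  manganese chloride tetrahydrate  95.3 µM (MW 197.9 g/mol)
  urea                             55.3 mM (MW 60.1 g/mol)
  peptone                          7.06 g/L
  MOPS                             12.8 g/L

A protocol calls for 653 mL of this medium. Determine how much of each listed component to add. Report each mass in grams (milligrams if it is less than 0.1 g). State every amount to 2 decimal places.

calcium chloride 0.45 g; manganese chloride tetrahydrate 12.32 mg; urea 2.17 g; peptone 4.61 g; MOPS 8.36 g

Scale factor relative to 1 L: 0.653.
calcium chloride: 6.27 mmol/L × 110.98 g/mol × 0.653 L ÷ 1000 = 0.45 g
manganese chloride tetrahydrate: 95.3 µmol/L × 197.9 g/mol × 0.653 L ÷ 1000 = 12.32 mg
urea: 55.3 mmol/L × 60.1 g/mol × 0.653 L ÷ 1000 = 2.17 g
peptone: 7.06 g/L × 0.653 L = 4.61 g
MOPS: 12.8 g/L × 0.653 L = 8.36 g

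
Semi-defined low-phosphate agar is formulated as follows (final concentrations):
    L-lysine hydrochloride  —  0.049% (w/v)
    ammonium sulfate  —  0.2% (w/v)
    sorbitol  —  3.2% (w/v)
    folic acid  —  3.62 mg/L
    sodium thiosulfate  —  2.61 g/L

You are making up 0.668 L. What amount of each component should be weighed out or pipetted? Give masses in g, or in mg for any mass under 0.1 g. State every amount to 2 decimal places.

Working volume: 0.668 L.
L-lysine hydrochloride: 0.049 g per 100 mL × 668 mL ÷ 100 = 0.33 g
ammonium sulfate: 0.2% w/v = 2 g/L → 2 × 0.668 L = 1.34 g
sorbitol: 3.2% w/v = 32 g/L → 32 × 0.668 L = 21.38 g
folic acid: 3.62 mg/L × 0.668 L = 2.42 mg
sodium thiosulfate: 2.61 g/L × 0.668 L = 1.74 g

L-lysine hydrochloride 0.33 g; ammonium sulfate 1.34 g; sorbitol 21.38 g; folic acid 2.42 mg; sodium thiosulfate 1.74 g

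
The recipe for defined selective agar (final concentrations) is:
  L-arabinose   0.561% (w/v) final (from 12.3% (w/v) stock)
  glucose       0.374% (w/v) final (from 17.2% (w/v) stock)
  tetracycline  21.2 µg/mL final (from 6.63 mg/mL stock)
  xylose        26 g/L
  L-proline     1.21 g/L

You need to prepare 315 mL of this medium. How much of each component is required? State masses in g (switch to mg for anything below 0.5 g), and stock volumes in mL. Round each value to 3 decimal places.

L-arabinose 14.367 mL; glucose 6.849 mL; tetracycline 1.007 mL; xylose 8.190 g; L-proline 381.150 mg

Target volume = 315 mL = 0.315 L.
L-arabinose: V = C2·V2/C1 = 0.561% ÷ 12.3% × 315 mL = 14.367 mL
glucose: dilute stock: 0.374% ÷ 17.2% × 315 mL = 6.849 mL
tetracycline: dilute stock: 21.2 µg/mL × 315 mL ÷ 6630 µg/mL = 1.007 mL
xylose: 26 g/L × 0.315 L = 8.190 g
L-proline: 1.21 g/L × 0.315 L = 0.38115 g = 381.150 mg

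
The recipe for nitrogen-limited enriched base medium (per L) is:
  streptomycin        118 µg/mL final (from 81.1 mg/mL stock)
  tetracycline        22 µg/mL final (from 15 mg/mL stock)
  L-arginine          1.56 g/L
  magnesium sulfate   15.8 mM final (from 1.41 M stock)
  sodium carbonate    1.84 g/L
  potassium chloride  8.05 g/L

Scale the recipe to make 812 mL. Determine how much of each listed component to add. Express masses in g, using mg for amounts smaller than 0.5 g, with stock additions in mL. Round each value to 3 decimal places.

streptomycin 1.181 mL; tetracycline 1.191 mL; L-arginine 1.267 g; magnesium sulfate 9.099 mL; sodium carbonate 1.494 g; potassium chloride 6.537 g

Target volume = 812 mL = 0.812 L.
streptomycin: V = C2·V2/C1 = 118 µg/mL × 812 mL ÷ 81100 µg/mL = 1.181 mL
tetracycline: C1V1 = C2V2 → 22 µg/mL × 812 mL ÷ 15000 µg/mL = 1.191 mL
L-arginine: 1.56 g/L × 0.812 L = 1.267 g
magnesium sulfate: V = C2·V2/C1 = 15.8 mM × 812 mL ÷ 1410 mM = 9.099 mL
sodium carbonate: 1.84 g/L × 0.812 L = 1.494 g
potassium chloride: 8.05 g/L × 0.812 L = 6.537 g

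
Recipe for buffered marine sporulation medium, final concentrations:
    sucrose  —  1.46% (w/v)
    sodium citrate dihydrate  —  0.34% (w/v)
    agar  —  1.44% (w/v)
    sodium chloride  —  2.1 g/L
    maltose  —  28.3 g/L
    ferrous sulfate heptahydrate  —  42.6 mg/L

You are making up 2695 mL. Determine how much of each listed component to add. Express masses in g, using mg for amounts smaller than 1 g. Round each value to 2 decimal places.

Scale factor relative to 1 L: 2.695.
sucrose: 1.46 g per 100 mL × 2695 mL ÷ 100 = 39.35 g
sodium citrate dihydrate: 0.34% w/v = 3.4 g/L → 3.4 × 2.695 L = 9.16 g
agar: 1.44 g per 100 mL × 2695 mL ÷ 100 = 38.81 g
sodium chloride: 2.1 g/L × 2.695 L = 5.66 g
maltose: 28.3 g/L × 2.695 L = 76.27 g
ferrous sulfate heptahydrate: 42.6 mg/L × 2.695 L = 114.81 mg

sucrose 39.35 g; sodium citrate dihydrate 9.16 g; agar 38.81 g; sodium chloride 5.66 g; maltose 76.27 g; ferrous sulfate heptahydrate 114.81 mg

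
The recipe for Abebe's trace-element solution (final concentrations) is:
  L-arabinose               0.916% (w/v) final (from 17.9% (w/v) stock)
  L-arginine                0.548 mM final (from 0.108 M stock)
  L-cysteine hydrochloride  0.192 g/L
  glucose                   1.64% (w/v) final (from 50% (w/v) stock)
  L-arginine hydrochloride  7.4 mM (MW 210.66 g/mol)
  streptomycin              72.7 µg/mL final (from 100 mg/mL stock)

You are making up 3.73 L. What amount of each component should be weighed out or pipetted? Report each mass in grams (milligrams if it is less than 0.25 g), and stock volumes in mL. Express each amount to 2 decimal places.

Scale factor relative to 1 L: 3.73.
L-arabinose: dilute stock: 0.916% ÷ 17.9% × 3730 mL = 190.88 mL
L-arginine: C1V1 = C2V2 → 0.548 mM × 3730 mL ÷ 108 mM = 18.93 mL
L-cysteine hydrochloride: 0.192 g/L × 3.73 L = 0.72 g
glucose: V = C2·V2/C1 = 1.64% ÷ 50% × 3730 mL = 122.34 mL
L-arginine hydrochloride: 7.4 mmol/L × 210.66 g/mol × 3.73 L ÷ 1000 = 5.81 g
streptomycin: V = C2·V2/C1 = 72.7 µg/mL × 3730 mL ÷ 100000 µg/mL = 2.71 mL

L-arabinose 190.88 mL; L-arginine 18.93 mL; L-cysteine hydrochloride 0.72 g; glucose 122.34 mL; L-arginine hydrochloride 5.81 g; streptomycin 2.71 mL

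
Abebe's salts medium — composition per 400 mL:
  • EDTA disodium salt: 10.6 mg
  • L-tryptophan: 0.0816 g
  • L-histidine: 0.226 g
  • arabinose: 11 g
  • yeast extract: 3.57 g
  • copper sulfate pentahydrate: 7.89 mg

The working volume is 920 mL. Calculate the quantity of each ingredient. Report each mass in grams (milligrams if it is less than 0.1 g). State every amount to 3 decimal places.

EDTA disodium salt 24.380 mg; L-tryptophan 0.188 g; L-histidine 0.520 g; arabinose 25.300 g; yeast extract 8.211 g; copper sulfate pentahydrate 18.147 mg

Ratio of target to recipe volume: 920 / 400 = 2.3.
EDTA disodium salt: 10.6 mg × (920 mL / 400 mL) = 24.380 mg
L-tryptophan: 0.0816 g × (920 mL / 400 mL) = 0.188 g
L-histidine: 0.226 g × (920 mL / 400 mL) = 0.520 g
arabinose: 11 g × (920 mL / 400 mL) = 25.300 g
yeast extract: 3.57 g × (920 mL / 400 mL) = 8.211 g
copper sulfate pentahydrate: 7.89 mg × (920 mL / 400 mL) = 18.147 mg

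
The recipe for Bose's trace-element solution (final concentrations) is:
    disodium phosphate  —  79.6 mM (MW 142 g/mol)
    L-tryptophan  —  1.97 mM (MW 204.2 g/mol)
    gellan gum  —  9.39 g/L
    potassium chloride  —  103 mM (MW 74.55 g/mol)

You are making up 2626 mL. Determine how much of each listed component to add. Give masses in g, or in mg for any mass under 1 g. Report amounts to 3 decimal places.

Working volume: 2626 mL = 2.626 L.
disodium phosphate: 79.6 mmol/L × 142 g/mol × 2.626 L ÷ 1000 = 29.682 g
L-tryptophan: 1.97 mmol/L × 204.2 g/mol × 2.626 L ÷ 1000 = 1.056 g
gellan gum: 9.39 g/L × 2.626 L = 24.658 g
potassium chloride: 103 mmol/L × 74.55 g/mol × 2.626 L ÷ 1000 = 20.164 g

disodium phosphate 29.682 g; L-tryptophan 1.056 g; gellan gum 24.658 g; potassium chloride 20.164 g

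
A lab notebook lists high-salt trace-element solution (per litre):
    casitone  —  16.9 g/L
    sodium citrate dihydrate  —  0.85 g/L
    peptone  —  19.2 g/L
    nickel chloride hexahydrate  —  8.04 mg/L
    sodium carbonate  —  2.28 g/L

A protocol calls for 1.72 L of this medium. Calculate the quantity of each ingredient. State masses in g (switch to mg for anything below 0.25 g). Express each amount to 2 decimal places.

Working volume: 1.72 L.
casitone: 16.9 g/L × 1.72 L = 29.07 g
sodium citrate dihydrate: 0.85 g/L × 1.72 L = 1.46 g
peptone: 19.2 g/L × 1.72 L = 33.02 g
nickel chloride hexahydrate: 8.04 mg/L × 1.72 L = 13.83 mg
sodium carbonate: 2.28 g/L × 1.72 L = 3.92 g

casitone 29.07 g; sodium citrate dihydrate 1.46 g; peptone 33.02 g; nickel chloride hexahydrate 13.83 mg; sodium carbonate 3.92 g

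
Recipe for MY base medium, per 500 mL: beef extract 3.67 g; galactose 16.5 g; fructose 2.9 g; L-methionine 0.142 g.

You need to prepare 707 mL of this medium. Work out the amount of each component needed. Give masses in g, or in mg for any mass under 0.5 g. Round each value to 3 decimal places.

Ratio of target to recipe volume: 707 / 500 = 1.414.
beef extract: 3.67 g × (707 mL / 500 mL) = 5.189 g
galactose: 16.5 g × (707 mL / 500 mL) = 23.331 g
fructose: 2.9 g × (707 mL / 500 mL) = 4.101 g
L-methionine: 0.142 g × (707 mL / 500 mL) = 0.200788 g = 200.788 mg

beef extract 5.189 g; galactose 23.331 g; fructose 4.101 g; L-methionine 200.788 mg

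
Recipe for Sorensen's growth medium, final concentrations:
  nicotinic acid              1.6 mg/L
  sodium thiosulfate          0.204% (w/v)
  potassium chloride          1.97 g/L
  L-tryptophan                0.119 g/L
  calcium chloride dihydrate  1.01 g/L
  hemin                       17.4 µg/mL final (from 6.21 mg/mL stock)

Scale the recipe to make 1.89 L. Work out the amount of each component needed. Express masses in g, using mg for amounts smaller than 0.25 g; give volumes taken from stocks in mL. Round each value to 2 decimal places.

Working volume: 1.89 L.
nicotinic acid: 1.6 mg/L × 1.89 L = 3.02 mg
sodium thiosulfate: 0.204 g per 100 mL × 1890 mL ÷ 100 = 3.86 g
potassium chloride: 1.97 g/L × 1.89 L = 3.72 g
L-tryptophan: 0.119 g/L × 1.89 L = 0.22491 g = 224.91 mg
calcium chloride dihydrate: 1.01 g/L × 1.89 L = 1.91 g
hemin: C1V1 = C2V2 → 17.4 µg/mL × 1890 mL ÷ 6210 µg/mL = 5.30 mL

nicotinic acid 3.02 mg; sodium thiosulfate 3.86 g; potassium chloride 3.72 g; L-tryptophan 224.91 mg; calcium chloride dihydrate 1.91 g; hemin 5.30 mL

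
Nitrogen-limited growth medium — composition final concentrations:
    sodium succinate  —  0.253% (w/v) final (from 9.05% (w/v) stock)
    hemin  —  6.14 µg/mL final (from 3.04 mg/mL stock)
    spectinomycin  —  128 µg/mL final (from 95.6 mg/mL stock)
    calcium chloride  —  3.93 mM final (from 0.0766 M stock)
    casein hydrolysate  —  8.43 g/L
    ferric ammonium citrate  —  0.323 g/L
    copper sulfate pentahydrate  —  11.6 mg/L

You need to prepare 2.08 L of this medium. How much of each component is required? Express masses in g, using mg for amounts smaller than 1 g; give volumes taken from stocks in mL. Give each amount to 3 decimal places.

Working volume: 2.08 L.
sodium succinate: dilute stock: 0.253% ÷ 9.05% × 2080 mL = 58.148 mL
hemin: C1V1 = C2V2 → 6.14 µg/mL × 2080 mL ÷ 3040 µg/mL = 4.201 mL
spectinomycin: V = C2·V2/C1 = 128 µg/mL × 2080 mL ÷ 95600 µg/mL = 2.785 mL
calcium chloride: dilute stock: 3.93 mM × 2080 mL ÷ 76.6 mM = 106.715 mL
casein hydrolysate: 8.43 g/L × 2.08 L = 17.534 g
ferric ammonium citrate: 0.323 g/L × 2.08 L = 0.67184 g = 671.840 mg
copper sulfate pentahydrate: 11.6 mg/L × 2.08 L = 24.128 mg

sodium succinate 58.148 mL; hemin 4.201 mL; spectinomycin 2.785 mL; calcium chloride 106.715 mL; casein hydrolysate 17.534 g; ferric ammonium citrate 671.840 mg; copper sulfate pentahydrate 24.128 mg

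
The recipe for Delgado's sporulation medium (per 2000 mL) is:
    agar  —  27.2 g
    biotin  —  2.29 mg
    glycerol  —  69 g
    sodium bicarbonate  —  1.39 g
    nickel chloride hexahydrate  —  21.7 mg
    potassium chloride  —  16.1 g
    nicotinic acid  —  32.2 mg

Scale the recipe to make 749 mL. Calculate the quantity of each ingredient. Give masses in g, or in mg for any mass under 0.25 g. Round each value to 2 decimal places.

Scale factor = 749 mL / 2000 mL = 0.3745.
agar: 27.2 g × (749 mL / 2000 mL) = 10.19 g
biotin: 2.29 mg × (749 mL / 2000 mL) = 0.86 mg
glycerol: 69 g × (749 mL / 2000 mL) = 25.84 g
sodium bicarbonate: 1.39 g × (749 mL / 2000 mL) = 0.52 g
nickel chloride hexahydrate: 21.7 mg × (749 mL / 2000 mL) = 8.13 mg
potassium chloride: 16.1 g × (749 mL / 2000 mL) = 6.03 g
nicotinic acid: 32.2 mg × (749 mL / 2000 mL) = 12.06 mg

agar 10.19 g; biotin 0.86 mg; glycerol 25.84 g; sodium bicarbonate 0.52 g; nickel chloride hexahydrate 8.13 mg; potassium chloride 6.03 g; nicotinic acid 12.06 mg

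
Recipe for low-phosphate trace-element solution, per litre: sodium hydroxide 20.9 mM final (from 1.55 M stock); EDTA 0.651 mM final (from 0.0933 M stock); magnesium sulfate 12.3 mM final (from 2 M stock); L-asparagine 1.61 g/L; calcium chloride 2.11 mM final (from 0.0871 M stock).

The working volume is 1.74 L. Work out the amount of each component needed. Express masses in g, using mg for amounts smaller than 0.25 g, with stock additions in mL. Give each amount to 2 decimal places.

sodium hydroxide 23.46 mL; EDTA 12.14 mL; magnesium sulfate 10.70 mL; L-asparagine 2.80 g; calcium chloride 42.15 mL

Scale factor relative to 1 L: 1.74.
sodium hydroxide: dilute stock: 20.9 mM × 1740 mL ÷ 1550 mM = 23.46 mL
EDTA: dilute stock: 0.651 mM × 1740 mL ÷ 93.3 mM = 12.14 mL
magnesium sulfate: dilute stock: 12.3 mM × 1740 mL ÷ 2000 mM = 10.70 mL
L-asparagine: 1.61 g/L × 1.74 L = 2.80 g
calcium chloride: dilute stock: 2.11 mM × 1740 mL ÷ 87.1 mM = 42.15 mL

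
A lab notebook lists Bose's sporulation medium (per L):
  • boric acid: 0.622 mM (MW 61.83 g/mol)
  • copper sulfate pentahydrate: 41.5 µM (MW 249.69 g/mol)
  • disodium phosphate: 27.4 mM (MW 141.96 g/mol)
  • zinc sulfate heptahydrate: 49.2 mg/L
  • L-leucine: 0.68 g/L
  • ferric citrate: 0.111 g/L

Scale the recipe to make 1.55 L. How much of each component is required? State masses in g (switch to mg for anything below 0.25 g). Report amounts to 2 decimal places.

Working volume: 1.55 L.
boric acid: 0.622 mmol/L × 61.83 mg/mmol × 1.55 L = 59.61 mg
copper sulfate pentahydrate: 41.5 µmol/L × 249.69 g/mol × 1.55 L ÷ 1000 = 16.06 mg
disodium phosphate: 27.4 mmol/L × 141.96 g/mol × 1.55 L ÷ 1000 = 6.03 g
zinc sulfate heptahydrate: 49.2 mg/L × 1.55 L = 76.26 mg
L-leucine: 0.68 g/L × 1.55 L = 1.05 g
ferric citrate: 0.111 g/L × 1.55 L = 0.17205 g = 172.05 mg

boric acid 59.61 mg; copper sulfate pentahydrate 16.06 mg; disodium phosphate 6.03 g; zinc sulfate heptahydrate 76.26 mg; L-leucine 1.05 g; ferric citrate 172.05 mg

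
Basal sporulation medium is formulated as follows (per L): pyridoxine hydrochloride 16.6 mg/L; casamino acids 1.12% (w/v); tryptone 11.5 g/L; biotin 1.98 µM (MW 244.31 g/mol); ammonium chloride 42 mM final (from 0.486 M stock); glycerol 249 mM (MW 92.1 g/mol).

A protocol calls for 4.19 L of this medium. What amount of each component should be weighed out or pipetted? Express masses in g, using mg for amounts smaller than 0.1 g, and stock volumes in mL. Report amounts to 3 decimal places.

Scale factor relative to 1 L: 4.19.
pyridoxine hydrochloride: 16.6 mg/L × 4.19 L = 69.554 mg
casamino acids: 1.12% w/v = 11.2 g/L → 11.2 × 4.19 L = 46.928 g
tryptone: 11.5 g/L × 4.19 L = 48.185 g
biotin: 1.98 µmol/L × 244.31 g/mol × 4.19 L ÷ 1000 = 2.027 mg
ammonium chloride: V = C2·V2/C1 = 42 mM × 4190 mL ÷ 486 mM = 362.099 mL
glycerol: 249 mmol/L × 92.1 g/mol × 4.19 L ÷ 1000 = 96.089 g

pyridoxine hydrochloride 69.554 mg; casamino acids 46.928 g; tryptone 48.185 g; biotin 2.027 mg; ammonium chloride 362.099 mL; glycerol 96.089 g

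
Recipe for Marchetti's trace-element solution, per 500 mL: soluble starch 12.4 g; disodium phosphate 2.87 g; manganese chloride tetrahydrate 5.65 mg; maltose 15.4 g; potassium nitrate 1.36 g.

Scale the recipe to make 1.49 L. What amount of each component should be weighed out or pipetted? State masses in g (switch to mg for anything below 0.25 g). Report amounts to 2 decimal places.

Scale factor = 1490 mL / 500 mL = 2.98.
soluble starch: 12.4 g × (1490 mL / 500 mL) = 36.95 g
disodium phosphate: 2.87 g × (1490 mL / 500 mL) = 8.55 g
manganese chloride tetrahydrate: 5.65 mg × (1490 mL / 500 mL) = 16.84 mg
maltose: 15.4 g × (1490 mL / 500 mL) = 45.89 g
potassium nitrate: 1.36 g × (1490 mL / 500 mL) = 4.05 g

soluble starch 36.95 g; disodium phosphate 8.55 g; manganese chloride tetrahydrate 16.84 mg; maltose 45.89 g; potassium nitrate 4.05 g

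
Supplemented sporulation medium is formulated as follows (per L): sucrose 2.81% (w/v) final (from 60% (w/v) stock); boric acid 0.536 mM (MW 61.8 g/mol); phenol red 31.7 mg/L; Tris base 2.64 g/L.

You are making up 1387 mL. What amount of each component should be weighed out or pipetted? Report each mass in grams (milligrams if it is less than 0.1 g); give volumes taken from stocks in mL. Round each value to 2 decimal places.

Scale factor relative to 1 L: 1.387.
sucrose: V = C2·V2/C1 = 2.81% ÷ 60% × 1387 mL = 64.96 mL
boric acid: 0.536 mmol/L × 61.8 mg/mmol × 1.387 L = 45.94 mg
phenol red: 31.7 mg/L × 1.387 L = 43.97 mg
Tris base: 2.64 g/L × 1.387 L = 3.66 g

sucrose 64.96 mL; boric acid 45.94 mg; phenol red 43.97 mg; Tris base 3.66 g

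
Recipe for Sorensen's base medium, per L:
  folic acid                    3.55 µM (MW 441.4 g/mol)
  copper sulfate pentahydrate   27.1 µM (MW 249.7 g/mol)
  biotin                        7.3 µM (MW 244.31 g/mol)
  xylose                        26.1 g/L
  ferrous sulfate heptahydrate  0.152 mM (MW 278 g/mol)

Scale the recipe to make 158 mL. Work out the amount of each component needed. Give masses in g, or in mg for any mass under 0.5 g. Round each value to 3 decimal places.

Target volume = 158 mL = 0.158 L.
folic acid: 3.55 µmol/L × 441.4 g/mol × 0.158 L ÷ 1000 = 0.248 mg
copper sulfate pentahydrate: 27.1 µmol/L × 249.7 g/mol × 0.158 L ÷ 1000 = 1.069 mg
biotin: 7.3 µmol/L × 244.31 g/mol × 0.158 L ÷ 1000 = 0.282 mg
xylose: 26.1 g/L × 0.158 L = 4.124 g
ferrous sulfate heptahydrate: 0.152 mmol/L × 278 mg/mmol × 0.158 L = 6.676 mg

folic acid 0.248 mg; copper sulfate pentahydrate 1.069 mg; biotin 0.282 mg; xylose 4.124 g; ferrous sulfate heptahydrate 6.676 mg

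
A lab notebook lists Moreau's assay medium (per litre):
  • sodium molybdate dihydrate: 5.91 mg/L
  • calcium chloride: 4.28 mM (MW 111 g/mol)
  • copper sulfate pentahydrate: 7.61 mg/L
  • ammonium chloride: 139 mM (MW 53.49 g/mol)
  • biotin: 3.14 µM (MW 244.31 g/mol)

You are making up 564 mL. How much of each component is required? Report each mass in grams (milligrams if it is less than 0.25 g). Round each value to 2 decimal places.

sodium molybdate dihydrate 3.33 mg; calcium chloride 0.27 g; copper sulfate pentahydrate 4.29 mg; ammonium chloride 4.19 g; biotin 0.43 mg

Working volume: 564 mL = 0.564 L.
sodium molybdate dihydrate: 5.91 mg/L × 0.564 L = 3.33 mg
calcium chloride: 4.28 mmol/L × 111 g/mol × 0.564 L ÷ 1000 = 0.27 g
copper sulfate pentahydrate: 7.61 mg/L × 0.564 L = 4.29 mg
ammonium chloride: 139 mmol/L × 53.49 g/mol × 0.564 L ÷ 1000 = 4.19 g
biotin: 3.14 µmol/L × 244.31 g/mol × 0.564 L ÷ 1000 = 0.43 mg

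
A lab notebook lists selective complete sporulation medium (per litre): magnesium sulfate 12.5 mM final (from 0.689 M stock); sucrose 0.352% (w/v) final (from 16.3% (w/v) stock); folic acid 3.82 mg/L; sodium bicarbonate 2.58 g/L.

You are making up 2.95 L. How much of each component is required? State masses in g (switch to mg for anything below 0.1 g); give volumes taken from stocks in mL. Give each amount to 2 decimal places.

magnesium sulfate 53.52 mL; sucrose 63.71 mL; folic acid 11.27 mg; sodium bicarbonate 7.61 g

Scale factor relative to 1 L: 2.95.
magnesium sulfate: C1V1 = C2V2 → 12.5 mM × 2950 mL ÷ 689 mM = 53.52 mL
sucrose: V = C2·V2/C1 = 0.352% ÷ 16.3% × 2950 mL = 63.71 mL
folic acid: 3.82 mg/L × 2.95 L = 11.27 mg
sodium bicarbonate: 2.58 g/L × 2.95 L = 7.61 g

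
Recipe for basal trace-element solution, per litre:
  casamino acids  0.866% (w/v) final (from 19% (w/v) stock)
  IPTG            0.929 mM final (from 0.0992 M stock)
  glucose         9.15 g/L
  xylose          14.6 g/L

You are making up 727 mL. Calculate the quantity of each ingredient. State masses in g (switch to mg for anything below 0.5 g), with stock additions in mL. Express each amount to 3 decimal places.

casamino acids 33.136 mL; IPTG 6.808 mL; glucose 6.652 g; xylose 10.614 g

Working volume: 727 mL = 0.727 L.
casamino acids: C1V1 = C2V2 → 0.866% ÷ 19% × 727 mL = 33.136 mL
IPTG: dilute stock: 0.929 mM × 727 mL ÷ 99.2 mM = 6.808 mL
glucose: 9.15 g/L × 0.727 L = 6.652 g
xylose: 14.6 g/L × 0.727 L = 10.614 g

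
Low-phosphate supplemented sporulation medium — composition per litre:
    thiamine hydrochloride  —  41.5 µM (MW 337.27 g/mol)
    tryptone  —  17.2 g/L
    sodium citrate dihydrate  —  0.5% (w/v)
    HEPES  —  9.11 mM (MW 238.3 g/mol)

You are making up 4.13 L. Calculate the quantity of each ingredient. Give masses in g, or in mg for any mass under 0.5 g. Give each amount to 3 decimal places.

thiamine hydrochloride 57.806 mg; tryptone 71.036 g; sodium citrate dihydrate 20.650 g; HEPES 8.966 g

Working volume: 4.13 L.
thiamine hydrochloride: 41.5 µmol/L × 337.27 g/mol × 4.13 L ÷ 1000 = 57.806 mg
tryptone: 17.2 g/L × 4.13 L = 71.036 g
sodium citrate dihydrate: 0.5% w/v = 5 g/L → 5 × 4.13 L = 20.650 g
HEPES: 9.11 mmol/L × 238.3 g/mol × 4.13 L ÷ 1000 = 8.966 g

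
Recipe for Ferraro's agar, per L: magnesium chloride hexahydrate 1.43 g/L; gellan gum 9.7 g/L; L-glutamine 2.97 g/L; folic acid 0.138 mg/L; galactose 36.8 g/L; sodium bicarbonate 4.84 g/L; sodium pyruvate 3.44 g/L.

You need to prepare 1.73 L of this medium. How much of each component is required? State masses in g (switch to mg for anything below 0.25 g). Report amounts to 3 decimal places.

magnesium chloride hexahydrate 2.474 g; gellan gum 16.781 g; L-glutamine 5.138 g; folic acid 0.239 mg; galactose 63.664 g; sodium bicarbonate 8.373 g; sodium pyruvate 5.951 g

Working volume: 1.73 L.
magnesium chloride hexahydrate: 1.43 g/L × 1.73 L = 2.474 g
gellan gum: 9.7 g/L × 1.73 L = 16.781 g
L-glutamine: 2.97 g/L × 1.73 L = 5.138 g
folic acid: 0.138 mg/L × 1.73 L = 0.239 mg
galactose: 36.8 g/L × 1.73 L = 63.664 g
sodium bicarbonate: 4.84 g/L × 1.73 L = 8.373 g
sodium pyruvate: 3.44 g/L × 1.73 L = 5.951 g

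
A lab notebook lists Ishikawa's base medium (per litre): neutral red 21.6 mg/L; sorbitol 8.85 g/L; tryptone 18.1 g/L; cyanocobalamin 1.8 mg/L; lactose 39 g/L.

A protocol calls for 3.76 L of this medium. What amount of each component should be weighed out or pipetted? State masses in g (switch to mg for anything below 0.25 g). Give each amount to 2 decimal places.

neutral red 81.22 mg; sorbitol 33.28 g; tryptone 68.06 g; cyanocobalamin 6.77 mg; lactose 146.64 g

Working volume: 3.76 L.
neutral red: 21.6 mg/L × 3.76 L = 81.22 mg
sorbitol: 8.85 g/L × 3.76 L = 33.28 g
tryptone: 18.1 g/L × 3.76 L = 68.06 g
cyanocobalamin: 1.8 mg/L × 3.76 L = 6.77 mg
lactose: 39 g/L × 3.76 L = 146.64 g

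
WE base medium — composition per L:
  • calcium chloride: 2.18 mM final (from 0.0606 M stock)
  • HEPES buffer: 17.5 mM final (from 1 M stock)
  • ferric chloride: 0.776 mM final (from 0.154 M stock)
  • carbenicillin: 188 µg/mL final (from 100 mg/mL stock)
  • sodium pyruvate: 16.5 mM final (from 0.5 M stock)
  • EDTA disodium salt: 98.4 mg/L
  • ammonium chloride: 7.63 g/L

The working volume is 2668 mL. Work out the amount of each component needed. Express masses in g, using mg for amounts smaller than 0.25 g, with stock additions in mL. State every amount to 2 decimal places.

Scale factor relative to 1 L: 2.668.
calcium chloride: C1V1 = C2V2 → 2.18 mM × 2668 mL ÷ 60.6 mM = 95.98 mL
HEPES buffer: C1V1 = C2V2 → 17.5 mM × 2668 mL ÷ 1000 mM = 46.69 mL
ferric chloride: V = C2·V2/C1 = 0.776 mM × 2668 mL ÷ 154 mM = 13.44 mL
carbenicillin: dilute stock: 188 µg/mL × 2668 mL ÷ 100000 µg/mL = 5.02 mL
sodium pyruvate: dilute stock: 16.5 mM × 2668 mL ÷ 500 mM = 88.04 mL
EDTA disodium salt: 98.4 mg/L × 2.668 L = 262.531 mg = 0.26 g
ammonium chloride: 7.63 g/L × 2.668 L = 20.36 g

calcium chloride 95.98 mL; HEPES buffer 46.69 mL; ferric chloride 13.44 mL; carbenicillin 5.02 mL; sodium pyruvate 88.04 mL; EDTA disodium salt 0.26 g; ammonium chloride 20.36 g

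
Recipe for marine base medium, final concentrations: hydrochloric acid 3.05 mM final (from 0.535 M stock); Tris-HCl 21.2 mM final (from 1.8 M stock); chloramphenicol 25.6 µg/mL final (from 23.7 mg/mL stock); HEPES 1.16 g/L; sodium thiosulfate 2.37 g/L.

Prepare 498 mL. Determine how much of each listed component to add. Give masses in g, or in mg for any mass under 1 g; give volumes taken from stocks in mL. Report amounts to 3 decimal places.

hydrochloric acid 2.839 mL; Tris-HCl 5.865 mL; chloramphenicol 0.538 mL; HEPES 577.680 mg; sodium thiosulfate 1.180 g

Scale factor relative to 1 L: 0.498.
hydrochloric acid: dilute stock: 3.05 mM × 498 mL ÷ 535 mM = 2.839 mL
Tris-HCl: dilute stock: 21.2 mM × 498 mL ÷ 1800 mM = 5.865 mL
chloramphenicol: V = C2·V2/C1 = 25.6 µg/mL × 498 mL ÷ 23700 µg/mL = 0.538 mL
HEPES: 1.16 g/L × 0.498 L = 0.57768 g = 577.680 mg
sodium thiosulfate: 2.37 g/L × 0.498 L = 1.180 g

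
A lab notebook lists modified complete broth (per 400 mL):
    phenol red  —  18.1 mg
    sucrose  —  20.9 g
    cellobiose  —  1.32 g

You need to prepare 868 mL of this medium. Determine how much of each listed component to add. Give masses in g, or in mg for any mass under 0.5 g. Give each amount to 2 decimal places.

Scale factor = 868 mL / 400 mL = 2.17.
phenol red: 18.1 mg × (868 mL / 400 mL) = 39.28 mg
sucrose: 20.9 g × (868 mL / 400 mL) = 45.35 g
cellobiose: 1.32 g × (868 mL / 400 mL) = 2.86 g

phenol red 39.28 mg; sucrose 45.35 g; cellobiose 2.86 g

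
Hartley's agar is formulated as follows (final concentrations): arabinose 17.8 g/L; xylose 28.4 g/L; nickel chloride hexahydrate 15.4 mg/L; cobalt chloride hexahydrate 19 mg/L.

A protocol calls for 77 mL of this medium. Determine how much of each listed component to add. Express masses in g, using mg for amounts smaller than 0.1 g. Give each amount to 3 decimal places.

Target volume = 77 mL = 0.077 L.
arabinose: 17.8 g/L × 0.077 L = 1.371 g
xylose: 28.4 g/L × 0.077 L = 2.187 g
nickel chloride hexahydrate: 15.4 mg/L × 0.077 L = 1.186 mg
cobalt chloride hexahydrate: 19 mg/L × 0.077 L = 1.463 mg

arabinose 1.371 g; xylose 2.187 g; nickel chloride hexahydrate 1.186 mg; cobalt chloride hexahydrate 1.463 mg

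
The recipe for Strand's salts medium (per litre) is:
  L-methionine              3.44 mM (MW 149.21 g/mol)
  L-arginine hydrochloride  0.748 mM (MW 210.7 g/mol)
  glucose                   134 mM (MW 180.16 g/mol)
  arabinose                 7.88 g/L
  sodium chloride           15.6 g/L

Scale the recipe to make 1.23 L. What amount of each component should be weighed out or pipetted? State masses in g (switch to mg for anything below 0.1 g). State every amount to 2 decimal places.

Working volume: 1.23 L.
L-methionine: 3.44 mmol/L × 149.21 g/mol × 1.23 L ÷ 1000 = 0.63 g
L-arginine hydrochloride: 0.748 mmol/L × 210.7 g/mol × 1.23 L ÷ 1000 = 0.19 g
glucose: 134 mmol/L × 180.16 g/mol × 1.23 L ÷ 1000 = 29.69 g
arabinose: 7.88 g/L × 1.23 L = 9.69 g
sodium chloride: 15.6 g/L × 1.23 L = 19.19 g

L-methionine 0.63 g; L-arginine hydrochloride 0.19 g; glucose 29.69 g; arabinose 9.69 g; sodium chloride 19.19 g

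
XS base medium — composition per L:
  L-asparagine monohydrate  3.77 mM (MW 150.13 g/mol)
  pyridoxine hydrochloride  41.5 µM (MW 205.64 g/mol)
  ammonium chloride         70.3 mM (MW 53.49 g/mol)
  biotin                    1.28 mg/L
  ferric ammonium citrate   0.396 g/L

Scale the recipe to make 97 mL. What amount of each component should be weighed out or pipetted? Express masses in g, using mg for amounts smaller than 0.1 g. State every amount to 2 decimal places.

L-asparagine monohydrate 54.90 mg; pyridoxine hydrochloride 0.83 mg; ammonium chloride 0.36 g; biotin 0.12 mg; ferric ammonium citrate 38.41 mg

Target volume = 97 mL = 0.097 L.
L-asparagine monohydrate: 3.77 mmol/L × 150.13 mg/mmol × 0.097 L = 54.90 mg
pyridoxine hydrochloride: 41.5 µmol/L × 205.64 g/mol × 0.097 L ÷ 1000 = 0.83 mg
ammonium chloride: 70.3 mmol/L × 53.49 g/mol × 0.097 L ÷ 1000 = 0.36 g
biotin: 1.28 mg/L × 0.097 L = 0.12 mg
ferric ammonium citrate: 0.396 g/L × 0.097 L = 0.038412 g = 38.41 mg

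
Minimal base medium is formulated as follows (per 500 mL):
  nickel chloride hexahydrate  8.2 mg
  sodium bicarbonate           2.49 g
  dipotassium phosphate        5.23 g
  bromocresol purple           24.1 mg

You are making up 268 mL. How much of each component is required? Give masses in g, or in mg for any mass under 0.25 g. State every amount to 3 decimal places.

nickel chloride hexahydrate 4.395 mg; sodium bicarbonate 1.335 g; dipotassium phosphate 2.803 g; bromocresol purple 12.918 mg

Scale factor = 268 mL / 500 mL = 0.536.
nickel chloride hexahydrate: 8.2 mg × (268 mL / 500 mL) = 4.395 mg
sodium bicarbonate: 2.49 g × (268 mL / 500 mL) = 1.335 g
dipotassium phosphate: 5.23 g × (268 mL / 500 mL) = 2.803 g
bromocresol purple: 24.1 mg × (268 mL / 500 mL) = 12.918 mg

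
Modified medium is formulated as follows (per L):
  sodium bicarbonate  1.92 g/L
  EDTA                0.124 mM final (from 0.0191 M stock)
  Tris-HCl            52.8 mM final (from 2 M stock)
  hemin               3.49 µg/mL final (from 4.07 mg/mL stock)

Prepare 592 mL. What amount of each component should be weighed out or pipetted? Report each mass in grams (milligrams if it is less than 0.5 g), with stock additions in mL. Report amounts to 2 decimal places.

sodium bicarbonate 1.14 g; EDTA 3.84 mL; Tris-HCl 15.63 mL; hemin 0.51 mL

Working volume: 592 mL = 0.592 L.
sodium bicarbonate: 1.92 g/L × 0.592 L = 1.14 g
EDTA: V = C2·V2/C1 = 0.124 mM × 592 mL ÷ 19.1 mM = 3.84 mL
Tris-HCl: V = C2·V2/C1 = 52.8 mM × 592 mL ÷ 2000 mM = 15.63 mL
hemin: V = C2·V2/C1 = 3.49 µg/mL × 592 mL ÷ 4070 µg/mL = 0.51 mL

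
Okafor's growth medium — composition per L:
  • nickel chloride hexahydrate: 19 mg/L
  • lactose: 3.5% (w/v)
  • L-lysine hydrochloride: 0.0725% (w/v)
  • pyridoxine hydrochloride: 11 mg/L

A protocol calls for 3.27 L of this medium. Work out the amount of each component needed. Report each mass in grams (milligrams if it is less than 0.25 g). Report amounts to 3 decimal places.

Scale factor relative to 1 L: 3.27.
nickel chloride hexahydrate: 19 mg/L × 3.27 L = 62.130 mg
lactose: 3.5 g per 100 mL × 3270 mL ÷ 100 = 114.450 g
L-lysine hydrochloride: 0.0725% w/v = 0.725 g/L → 0.725 × 3.27 L = 2.371 g
pyridoxine hydrochloride: 11 mg/L × 3.27 L = 35.970 mg

nickel chloride hexahydrate 62.130 mg; lactose 114.450 g; L-lysine hydrochloride 2.371 g; pyridoxine hydrochloride 35.970 mg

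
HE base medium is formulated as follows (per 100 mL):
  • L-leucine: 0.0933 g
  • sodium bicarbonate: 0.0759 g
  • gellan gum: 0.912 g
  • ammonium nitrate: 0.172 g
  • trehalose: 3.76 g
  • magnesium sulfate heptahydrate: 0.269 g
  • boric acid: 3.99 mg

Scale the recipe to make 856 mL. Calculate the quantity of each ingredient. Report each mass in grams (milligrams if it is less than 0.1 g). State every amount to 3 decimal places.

Ratio of target to recipe volume: 856 / 100 = 8.56.
L-leucine: 0.0933 g × (856 mL / 100 mL) = 0.799 g
sodium bicarbonate: 0.0759 g × (856 mL / 100 mL) = 0.650 g
gellan gum: 0.912 g × (856 mL / 100 mL) = 7.807 g
ammonium nitrate: 0.172 g × (856 mL / 100 mL) = 1.472 g
trehalose: 3.76 g × (856 mL / 100 mL) = 32.186 g
magnesium sulfate heptahydrate: 0.269 g × (856 mL / 100 mL) = 2.303 g
boric acid: 3.99 mg × (856 mL / 100 mL) = 34.154 mg

L-leucine 0.799 g; sodium bicarbonate 0.650 g; gellan gum 7.807 g; ammonium nitrate 1.472 g; trehalose 32.186 g; magnesium sulfate heptahydrate 2.303 g; boric acid 34.154 mg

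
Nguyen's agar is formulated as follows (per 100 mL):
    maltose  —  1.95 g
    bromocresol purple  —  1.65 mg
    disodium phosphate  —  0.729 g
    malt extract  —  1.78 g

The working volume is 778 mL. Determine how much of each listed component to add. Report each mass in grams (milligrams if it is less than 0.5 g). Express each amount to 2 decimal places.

maltose 15.17 g; bromocresol purple 12.84 mg; disodium phosphate 5.67 g; malt extract 13.85 g

Scale factor = 778 mL / 100 mL = 7.78.
maltose: 1.95 g × (778 mL / 100 mL) = 15.17 g
bromocresol purple: 1.65 mg × (778 mL / 100 mL) = 12.84 mg
disodium phosphate: 0.729 g × (778 mL / 100 mL) = 5.67 g
malt extract: 1.78 g × (778 mL / 100 mL) = 13.85 g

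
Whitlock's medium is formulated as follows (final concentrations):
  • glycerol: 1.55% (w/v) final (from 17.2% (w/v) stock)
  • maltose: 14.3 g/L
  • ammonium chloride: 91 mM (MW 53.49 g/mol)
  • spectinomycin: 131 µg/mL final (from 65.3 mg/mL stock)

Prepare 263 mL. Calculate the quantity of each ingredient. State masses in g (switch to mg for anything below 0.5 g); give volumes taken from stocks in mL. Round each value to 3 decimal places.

glycerol 23.701 mL; maltose 3.761 g; ammonium chloride 1.280 g; spectinomycin 0.528 mL

Scale factor relative to 1 L: 0.263.
glycerol: C1V1 = C2V2 → 1.55% ÷ 17.2% × 263 mL = 23.701 mL
maltose: 14.3 g/L × 0.263 L = 3.761 g
ammonium chloride: 91 mmol/L × 53.49 g/mol × 0.263 L ÷ 1000 = 1.280 g
spectinomycin: V = C2·V2/C1 = 131 µg/mL × 263 mL ÷ 65300 µg/mL = 0.528 mL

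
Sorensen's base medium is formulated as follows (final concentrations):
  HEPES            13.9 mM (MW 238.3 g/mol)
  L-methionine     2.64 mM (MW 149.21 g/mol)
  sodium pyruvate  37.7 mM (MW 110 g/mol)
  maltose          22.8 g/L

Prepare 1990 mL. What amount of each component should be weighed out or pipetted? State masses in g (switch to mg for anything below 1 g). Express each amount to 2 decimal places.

Scale factor relative to 1 L: 1.99.
HEPES: 13.9 mmol/L × 238.3 g/mol × 1.99 L ÷ 1000 = 6.59 g
L-methionine: 2.64 mmol/L × 149.21 mg/mmol × 1.99 L = 783.89 mg
sodium pyruvate: 37.7 mmol/L × 110 g/mol × 1.99 L ÷ 1000 = 8.25 g
maltose: 22.8 g/L × 1.99 L = 45.37 g

HEPES 6.59 g; L-methionine 783.89 mg; sodium pyruvate 8.25 g; maltose 45.37 g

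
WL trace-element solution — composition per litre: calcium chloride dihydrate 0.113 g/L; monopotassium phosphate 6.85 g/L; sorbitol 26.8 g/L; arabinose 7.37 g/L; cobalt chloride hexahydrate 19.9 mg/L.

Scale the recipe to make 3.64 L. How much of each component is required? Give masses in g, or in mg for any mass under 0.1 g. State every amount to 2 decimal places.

Scale factor relative to 1 L: 3.64.
calcium chloride dihydrate: 0.113 g/L × 3.64 L = 0.41 g
monopotassium phosphate: 6.85 g/L × 3.64 L = 24.93 g
sorbitol: 26.8 g/L × 3.64 L = 97.55 g
arabinose: 7.37 g/L × 3.64 L = 26.83 g
cobalt chloride hexahydrate: 19.9 mg/L × 3.64 L = 72.44 mg

calcium chloride dihydrate 0.41 g; monopotassium phosphate 24.93 g; sorbitol 97.55 g; arabinose 26.83 g; cobalt chloride hexahydrate 72.44 mg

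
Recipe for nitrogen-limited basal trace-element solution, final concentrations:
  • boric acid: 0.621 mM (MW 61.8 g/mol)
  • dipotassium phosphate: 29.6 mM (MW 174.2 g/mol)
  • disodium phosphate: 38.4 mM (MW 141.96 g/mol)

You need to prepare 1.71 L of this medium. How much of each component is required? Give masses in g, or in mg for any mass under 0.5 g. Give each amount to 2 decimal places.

Working volume: 1.71 L.
boric acid: 0.621 mmol/L × 61.8 mg/mmol × 1.71 L = 65.63 mg
dipotassium phosphate: 29.6 mmol/L × 174.2 g/mol × 1.71 L ÷ 1000 = 8.82 g
disodium phosphate: 38.4 mmol/L × 141.96 g/mol × 1.71 L ÷ 1000 = 9.32 g

boric acid 65.63 mg; dipotassium phosphate 8.82 g; disodium phosphate 9.32 g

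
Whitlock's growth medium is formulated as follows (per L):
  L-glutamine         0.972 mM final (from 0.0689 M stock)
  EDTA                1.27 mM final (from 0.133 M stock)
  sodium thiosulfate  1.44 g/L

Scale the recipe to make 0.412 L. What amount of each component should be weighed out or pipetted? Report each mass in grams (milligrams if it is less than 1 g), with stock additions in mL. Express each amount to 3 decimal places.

L-glutamine 5.812 mL; EDTA 3.934 mL; sodium thiosulfate 593.280 mg

Working volume: 0.412 L.
L-glutamine: V = C2·V2/C1 = 0.972 mM × 412 mL ÷ 68.9 mM = 5.812 mL
EDTA: C1V1 = C2V2 → 1.27 mM × 412 mL ÷ 133 mM = 3.934 mL
sodium thiosulfate: 1.44 g/L × 0.412 L = 0.59328 g = 593.280 mg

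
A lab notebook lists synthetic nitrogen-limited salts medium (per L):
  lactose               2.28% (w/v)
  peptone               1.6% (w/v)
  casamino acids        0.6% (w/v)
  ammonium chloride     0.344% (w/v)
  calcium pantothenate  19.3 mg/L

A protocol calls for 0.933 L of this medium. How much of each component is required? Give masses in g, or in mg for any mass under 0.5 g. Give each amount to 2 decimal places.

Scale factor relative to 1 L: 0.933.
lactose: 2.28 g per 100 mL × 933 mL ÷ 100 = 21.27 g
peptone: 1.6 g per 100 mL × 933 mL ÷ 100 = 14.93 g
casamino acids: 0.6 g per 100 mL × 933 mL ÷ 100 = 5.60 g
ammonium chloride: 0.344 g per 100 mL × 933 mL ÷ 100 = 3.21 g
calcium pantothenate: 19.3 mg/L × 0.933 L = 18.01 mg

lactose 21.27 g; peptone 14.93 g; casamino acids 5.60 g; ammonium chloride 3.21 g; calcium pantothenate 18.01 mg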